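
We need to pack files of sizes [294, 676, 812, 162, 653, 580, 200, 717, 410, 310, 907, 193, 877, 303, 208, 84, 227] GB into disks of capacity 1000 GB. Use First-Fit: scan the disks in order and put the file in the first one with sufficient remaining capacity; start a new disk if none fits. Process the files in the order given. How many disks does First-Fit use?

9 disks

294 GB → disk 1 (remaining 706 GB)
676 GB → disk 1 (remaining 30 GB)
812 GB → disk 2 (remaining 188 GB)
162 GB → disk 2 (remaining 26 GB)
653 GB → disk 3 (remaining 347 GB)
580 GB → disk 4 (remaining 420 GB)
200 GB → disk 3 (remaining 147 GB)
717 GB → disk 5 (remaining 283 GB)
410 GB → disk 4 (remaining 10 GB)
310 GB → disk 6 (remaining 690 GB)
907 GB → disk 7 (remaining 93 GB)
193 GB → disk 5 (remaining 90 GB)
877 GB → disk 8 (remaining 123 GB)
303 GB → disk 6 (remaining 387 GB)
208 GB → disk 6 (remaining 179 GB)
84 GB → disk 3 (remaining 63 GB)
227 GB → disk 9 (remaining 773 GB)
Final disks: [294,676] [812,162] [653,200,84] [580,410] [717,193] [310,303,208] [907] [877] [227].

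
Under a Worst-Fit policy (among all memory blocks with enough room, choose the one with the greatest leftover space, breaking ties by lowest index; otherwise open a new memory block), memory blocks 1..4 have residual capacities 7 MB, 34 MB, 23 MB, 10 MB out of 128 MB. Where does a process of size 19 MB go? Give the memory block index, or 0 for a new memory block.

2

Memory blocks with room: memory block 2 (34 MB), memory block 3 (23 MB).
Most room is memory block 2 with 34 MB free.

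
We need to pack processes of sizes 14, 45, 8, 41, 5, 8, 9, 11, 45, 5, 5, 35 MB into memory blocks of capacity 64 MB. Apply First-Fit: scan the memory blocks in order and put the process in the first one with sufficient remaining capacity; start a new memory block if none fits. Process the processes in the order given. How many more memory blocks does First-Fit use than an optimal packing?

0

First-Fit: [14,45,5] [8,41,8,5] [9,11,5,35] [45] → 4 memory blocks.
Total size 231 MB; any packing needs at least ⌈231/64⌉ = 4 memory blocks.
So 4 is already optimal.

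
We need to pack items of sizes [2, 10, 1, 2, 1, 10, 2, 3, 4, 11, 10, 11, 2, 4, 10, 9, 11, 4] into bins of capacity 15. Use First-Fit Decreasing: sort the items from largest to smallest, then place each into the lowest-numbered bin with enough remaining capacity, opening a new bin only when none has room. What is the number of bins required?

Sorted descending: 11, 11, 11, 10, 10, 10, 10, 9, 4, 4, 4, 3, 2, 2, 2, 2, 1, 1.
11 → bin 1 (remaining 4)
11 → bin 2 (remaining 4)
11 → bin 3 (remaining 4)
10 → bin 4 (remaining 5)
10 → bin 5 (remaining 5)
10 → bin 6 (remaining 5)
10 → bin 7 (remaining 5)
9 → bin 8 (remaining 6)
4 → bin 1 (remaining 0)
4 → bin 2 (remaining 0)
4 → bin 3 (remaining 0)
3 → bin 4 (remaining 2)
2 → bin 4 (remaining 0)
2 → bin 5 (remaining 3)
2 → bin 5 (remaining 1)
2 → bin 6 (remaining 3)
1 → bin 5 (remaining 0)
1 → bin 6 (remaining 2)

8 bins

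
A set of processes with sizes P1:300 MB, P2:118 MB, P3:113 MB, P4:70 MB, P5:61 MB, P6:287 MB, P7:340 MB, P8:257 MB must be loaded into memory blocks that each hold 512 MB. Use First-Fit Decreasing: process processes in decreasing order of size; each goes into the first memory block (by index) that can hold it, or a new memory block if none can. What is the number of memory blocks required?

4

Sorted descending: 340, 300, 287, 257, 118, 113, 70, 61.
Put 340 MB in memory block 1; 172 MB remain.
Put 300 MB in memory block 2; 212 MB remain.
Put 287 MB in memory block 3; 225 MB remain.
Put 257 MB in memory block 4; 255 MB remain.
Put 118 MB in memory block 1; 54 MB remain.
Put 113 MB in memory block 2; 99 MB remain.
Put 70 MB in memory block 2; 29 MB remain.
Put 61 MB in memory block 3; 164 MB remain.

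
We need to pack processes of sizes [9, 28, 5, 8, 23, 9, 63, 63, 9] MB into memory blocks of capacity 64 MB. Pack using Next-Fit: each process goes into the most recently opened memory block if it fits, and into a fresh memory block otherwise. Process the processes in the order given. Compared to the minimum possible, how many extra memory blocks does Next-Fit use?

Next-Fit: [9,28,5,8] [23,9] [63] [63] [9] → 5 memory blocks.
Total size 217 MB; any packing needs at least ⌈217/64⌉ = 4 memory blocks.
An optimal packing achieves that bound: [63] [63] [28,23,9] [9,9,8,5] → 4 memory blocks.
Excess: 5 − 4 = 1.

1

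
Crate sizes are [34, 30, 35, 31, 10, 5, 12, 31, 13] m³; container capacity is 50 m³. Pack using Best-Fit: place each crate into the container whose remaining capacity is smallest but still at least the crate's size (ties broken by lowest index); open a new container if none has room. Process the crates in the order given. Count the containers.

5

container 1: place 34 m³, 16 m³ left
container 2: place 30 m³, 20 m³ left
container 3: place 35 m³, 15 m³ left
container 4: place 31 m³, 19 m³ left
container 3: place 10 m³, 5 m³ left
container 3: place 5 m³, 0 m³ left
container 1: place 12 m³, 4 m³ left
container 5: place 31 m³, 19 m³ left
container 4: place 13 m³, 6 m³ left
Final containers: [34,12] [30] [35,10,5] [31,13] [31].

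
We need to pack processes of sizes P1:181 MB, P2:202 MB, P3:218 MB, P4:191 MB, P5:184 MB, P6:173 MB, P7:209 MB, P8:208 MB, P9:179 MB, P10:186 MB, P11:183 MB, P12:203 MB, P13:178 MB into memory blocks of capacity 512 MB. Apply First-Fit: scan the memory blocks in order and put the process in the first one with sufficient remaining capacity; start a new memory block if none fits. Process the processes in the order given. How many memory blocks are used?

Put P1 (181 MB) in memory block 1; 331 MB remain.
Put P2 (202 MB) in memory block 1; 129 MB remain.
Put P3 (218 MB) in memory block 2; 294 MB remain.
Put P4 (191 MB) in memory block 2; 103 MB remain.
Put P5 (184 MB) in memory block 3; 328 MB remain.
Put P6 (173 MB) in memory block 3; 155 MB remain.
Put P7 (209 MB) in memory block 4; 303 MB remain.
Put P8 (208 MB) in memory block 4; 95 MB remain.
Put P9 (179 MB) in memory block 5; 333 MB remain.
Put P10 (186 MB) in memory block 5; 147 MB remain.
Put P11 (183 MB) in memory block 6; 329 MB remain.
Put P12 (203 MB) in memory block 6; 126 MB remain.
Put P13 (178 MB) in memory block 7; 334 MB remain.
Final memory blocks: [181,202] [218,191] [184,173] [209,208] [179,186] [183,203] [178].

7 memory blocks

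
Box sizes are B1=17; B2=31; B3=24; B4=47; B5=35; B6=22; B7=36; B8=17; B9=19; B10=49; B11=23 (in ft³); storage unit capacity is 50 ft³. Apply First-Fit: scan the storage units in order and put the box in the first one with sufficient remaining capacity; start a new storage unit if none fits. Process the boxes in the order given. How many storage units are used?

B1 (17 ft³) → storage unit 1 (remaining 33 ft³)
B2 (31 ft³) → storage unit 1 (remaining 2 ft³)
B3 (24 ft³) → storage unit 2 (remaining 26 ft³)
B4 (47 ft³) → storage unit 3 (remaining 3 ft³)
B5 (35 ft³) → storage unit 4 (remaining 15 ft³)
B6 (22 ft³) → storage unit 2 (remaining 4 ft³)
B7 (36 ft³) → storage unit 5 (remaining 14 ft³)
B8 (17 ft³) → storage unit 6 (remaining 33 ft³)
B9 (19 ft³) → storage unit 6 (remaining 14 ft³)
B10 (49 ft³) → storage unit 7 (remaining 1 ft³)
B11 (23 ft³) → storage unit 8 (remaining 27 ft³)

8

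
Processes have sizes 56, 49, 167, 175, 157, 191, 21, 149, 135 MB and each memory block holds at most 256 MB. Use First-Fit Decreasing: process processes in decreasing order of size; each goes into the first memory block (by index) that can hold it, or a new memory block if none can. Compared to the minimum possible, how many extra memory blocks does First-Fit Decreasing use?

0

First-Fit Decreasing: [191,56] [175,49,21] [167] [157] [149] [135] → 6 memory blocks.
6 processes exceed 128 MB (half the capacity), and no two of those can share a memory block, so at least 6 memory blocks are needed.
So 6 is already optimal.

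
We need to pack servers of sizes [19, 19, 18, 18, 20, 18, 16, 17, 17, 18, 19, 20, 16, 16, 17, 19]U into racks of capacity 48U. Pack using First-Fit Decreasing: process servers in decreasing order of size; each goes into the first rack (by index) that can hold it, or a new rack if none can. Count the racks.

Sorted descending: 20, 20, 19, 19, 19, 19, 18, 18, 18, 18, 17, 17, 17, 16, 16, 16.
Put 20U in rack 1; 28U remain.
Put 20U in rack 1; 8U remain.
Put 19U in rack 2; 29U remain.
Put 19U in rack 2; 10U remain.
Put 19U in rack 3; 29U remain.
Put 19U in rack 3; 10U remain.
Put 18U in rack 4; 30U remain.
Put 18U in rack 4; 12U remain.
Put 18U in rack 5; 30U remain.
Put 18U in rack 5; 12U remain.
Put 17U in rack 6; 31U remain.
Put 17U in rack 6; 14U remain.
Put 17U in rack 7; 31U remain.
Put 16U in rack 7; 15U remain.
Put 16U in rack 8; 32U remain.
Put 16U in rack 8; 16U remain.
Final racks: [20,20] [19,19] [19,19] [18,18] [18,18] [17,17] [17,16] [16,16].

8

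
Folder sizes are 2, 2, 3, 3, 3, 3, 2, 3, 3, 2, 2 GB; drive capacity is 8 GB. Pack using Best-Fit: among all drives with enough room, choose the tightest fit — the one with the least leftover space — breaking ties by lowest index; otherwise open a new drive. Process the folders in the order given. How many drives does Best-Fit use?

Put 2 GB in drive 1; 6 GB remain.
Put 2 GB in drive 1; 4 GB remain.
Put 3 GB in drive 1; 1 GB remain.
Put 3 GB in drive 2; 5 GB remain.
Put 3 GB in drive 2; 2 GB remain.
Put 3 GB in drive 3; 5 GB remain.
Put 2 GB in drive 2; 0 GB remain.
Put 3 GB in drive 3; 2 GB remain.
Put 3 GB in drive 4; 5 GB remain.
Put 2 GB in drive 3; 0 GB remain.
Put 2 GB in drive 4; 3 GB remain.

4 drives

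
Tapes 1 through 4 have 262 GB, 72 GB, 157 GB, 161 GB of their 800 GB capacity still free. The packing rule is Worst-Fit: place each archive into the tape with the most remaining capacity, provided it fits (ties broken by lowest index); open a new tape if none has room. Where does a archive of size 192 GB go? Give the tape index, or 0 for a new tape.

Tapes with room: tape 1 (262 GB).
Most room is tape 1 with 262 GB free.

1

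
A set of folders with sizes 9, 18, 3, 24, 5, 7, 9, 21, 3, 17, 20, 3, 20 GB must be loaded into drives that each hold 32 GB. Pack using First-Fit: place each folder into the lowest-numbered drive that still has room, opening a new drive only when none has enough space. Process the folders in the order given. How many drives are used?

9 GB → drive 1 (remaining 23 GB)
18 GB → drive 1 (remaining 5 GB)
3 GB → drive 1 (remaining 2 GB)
24 GB → drive 2 (remaining 8 GB)
5 GB → drive 2 (remaining 3 GB)
7 GB → drive 3 (remaining 25 GB)
9 GB → drive 3 (remaining 16 GB)
21 GB → drive 4 (remaining 11 GB)
3 GB → drive 2 (remaining 0 GB)
17 GB → drive 5 (remaining 15 GB)
20 GB → drive 6 (remaining 12 GB)
3 GB → drive 3 (remaining 13 GB)
20 GB → drive 7 (remaining 12 GB)
Final drives: [9,18,3] [24,5,3] [7,9,3] [21] [17] [20] [20].

7 drives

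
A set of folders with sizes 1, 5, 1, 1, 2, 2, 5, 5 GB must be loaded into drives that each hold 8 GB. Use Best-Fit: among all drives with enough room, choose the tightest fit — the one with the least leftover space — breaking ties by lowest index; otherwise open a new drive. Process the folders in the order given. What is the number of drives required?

1 GB → drive 1 (remaining 7 GB)
5 GB → drive 1 (remaining 2 GB)
1 GB → drive 1 (remaining 1 GB)
1 GB → drive 1 (remaining 0 GB)
2 GB → drive 2 (remaining 6 GB)
2 GB → drive 2 (remaining 4 GB)
5 GB → drive 3 (remaining 3 GB)
5 GB → drive 4 (remaining 3 GB)
Final drives: [1,5,1,1] [2,2] [5] [5].

4 drives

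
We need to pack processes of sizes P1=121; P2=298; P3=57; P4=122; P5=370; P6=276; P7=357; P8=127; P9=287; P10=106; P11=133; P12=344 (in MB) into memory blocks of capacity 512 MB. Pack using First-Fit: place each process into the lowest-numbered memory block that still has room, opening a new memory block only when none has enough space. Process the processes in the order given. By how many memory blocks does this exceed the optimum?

0

First-Fit: [121,298,57] [122,370] [276,127,106] [357,133] [287] [344] → 6 memory blocks.
Total size 2598 MB; any packing needs at least ⌈2598/512⌉ = 6 memory blocks.
So 6 is already optimal.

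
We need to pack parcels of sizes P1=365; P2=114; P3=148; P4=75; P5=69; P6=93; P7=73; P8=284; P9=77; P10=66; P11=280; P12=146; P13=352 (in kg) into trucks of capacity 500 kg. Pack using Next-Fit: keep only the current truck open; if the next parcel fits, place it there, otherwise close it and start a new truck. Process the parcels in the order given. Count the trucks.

Put P1 (365 kg) in truck 1; 135 kg remain.
Put P2 (114 kg) in truck 1; 21 kg remain.
Put P3 (148 kg) in truck 2; 352 kg remain.
Put P4 (75 kg) in truck 2; 277 kg remain.
Put P5 (69 kg) in truck 2; 208 kg remain.
Put P6 (93 kg) in truck 2; 115 kg remain.
Put P7 (73 kg) in truck 2; 42 kg remain.
Put P8 (284 kg) in truck 3; 216 kg remain.
Put P9 (77 kg) in truck 3; 139 kg remain.
Put P10 (66 kg) in truck 3; 73 kg remain.
Put P11 (280 kg) in truck 4; 220 kg remain.
Put P12 (146 kg) in truck 4; 74 kg remain.
Put P13 (352 kg) in truck 5; 148 kg remain.
Final trucks: [365,114] [148,75,69,93,73] [284,77,66] [280,146] [352].

5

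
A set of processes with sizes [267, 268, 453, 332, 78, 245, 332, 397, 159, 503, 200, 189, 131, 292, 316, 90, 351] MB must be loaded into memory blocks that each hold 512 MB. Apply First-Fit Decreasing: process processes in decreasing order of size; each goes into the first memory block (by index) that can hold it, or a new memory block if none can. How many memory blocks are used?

Sorted descending: 503, 453, 397, 351, 332, 332, 316, 292, 268, 267, 245, 200, 189, 159, 131, 90, 78.
memory block 1: place 503 MB, 9 MB left
memory block 2: place 453 MB, 59 MB left
memory block 3: place 397 MB, 115 MB left
memory block 4: place 351 MB, 161 MB left
memory block 5: place 332 MB, 180 MB left
memory block 6: place 332 MB, 180 MB left
memory block 7: place 316 MB, 196 MB left
memory block 8: place 292 MB, 220 MB left
memory block 9: place 268 MB, 244 MB left
memory block 10: place 267 MB, 245 MB left
memory block 10: place 245 MB, 0 MB left
memory block 8: place 200 MB, 20 MB left
memory block 7: place 189 MB, 7 MB left
memory block 4: place 159 MB, 2 MB left
memory block 5: place 131 MB, 49 MB left
memory block 3: place 90 MB, 25 MB left
memory block 6: place 78 MB, 102 MB left

10 memory blocks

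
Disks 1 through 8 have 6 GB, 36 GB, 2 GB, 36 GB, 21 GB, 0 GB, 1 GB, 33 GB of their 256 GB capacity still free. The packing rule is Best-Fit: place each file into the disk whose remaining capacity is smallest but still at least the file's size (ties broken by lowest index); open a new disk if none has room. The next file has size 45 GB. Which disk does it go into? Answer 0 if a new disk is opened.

0

No disk has ≥ 45 GB free, so a new disk is opened.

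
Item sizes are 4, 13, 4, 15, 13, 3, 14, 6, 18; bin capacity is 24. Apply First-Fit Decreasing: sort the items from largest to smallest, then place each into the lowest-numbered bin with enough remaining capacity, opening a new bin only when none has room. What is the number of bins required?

5

Sorted descending: 18, 15, 14, 13, 13, 6, 4, 4, 3.
Put 18 in bin 1; 6 remain.
Put 15 in bin 2; 9 remain.
Put 14 in bin 3; 10 remain.
Put 13 in bin 4; 11 remain.
Put 13 in bin 5; 11 remain.
Put 6 in bin 1; 0 remain.
Put 4 in bin 2; 5 remain.
Put 4 in bin 2; 1 remain.
Put 3 in bin 3; 7 remain.
Final bins: [18,6] [15,4,4] [14,3] [13] [13].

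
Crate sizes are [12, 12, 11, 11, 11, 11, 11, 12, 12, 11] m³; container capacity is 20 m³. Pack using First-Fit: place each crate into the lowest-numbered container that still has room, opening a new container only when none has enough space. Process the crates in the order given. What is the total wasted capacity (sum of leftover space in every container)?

12 m³ → container 1 (remaining 8 m³)
12 m³ → container 2 (remaining 8 m³)
11 m³ → container 3 (remaining 9 m³)
11 m³ → container 4 (remaining 9 m³)
11 m³ → container 5 (remaining 9 m³)
11 m³ → container 6 (remaining 9 m³)
11 m³ → container 7 (remaining 9 m³)
12 m³ → container 8 (remaining 8 m³)
12 m³ → container 9 (remaining 8 m³)
11 m³ → container 10 (remaining 9 m³)
10 containers × 20 m³ = 200 m³; used 114 m³; unused 86 m³.

86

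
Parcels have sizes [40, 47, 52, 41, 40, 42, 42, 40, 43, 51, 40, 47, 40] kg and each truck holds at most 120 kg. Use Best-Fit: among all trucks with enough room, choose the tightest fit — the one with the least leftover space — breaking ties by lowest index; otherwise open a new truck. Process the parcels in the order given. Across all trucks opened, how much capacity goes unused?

Put 40 kg in truck 1; 80 kg remain.
Put 47 kg in truck 1; 33 kg remain.
Put 52 kg in truck 2; 68 kg remain.
Put 41 kg in truck 2; 27 kg remain.
Put 40 kg in truck 3; 80 kg remain.
Put 42 kg in truck 3; 38 kg remain.
Put 42 kg in truck 4; 78 kg remain.
Put 40 kg in truck 4; 38 kg remain.
Put 43 kg in truck 5; 77 kg remain.
Put 51 kg in truck 5; 26 kg remain.
Put 40 kg in truck 6; 80 kg remain.
Put 47 kg in truck 6; 33 kg remain.
Put 40 kg in truck 7; 80 kg remain.
7 trucks × 120 kg = 840 kg; used 565 kg; unused 275 kg.

275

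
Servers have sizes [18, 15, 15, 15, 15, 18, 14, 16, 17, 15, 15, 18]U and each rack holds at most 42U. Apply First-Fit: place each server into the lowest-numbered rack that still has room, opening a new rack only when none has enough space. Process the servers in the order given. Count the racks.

18U → rack 1 (remaining 24U)
15U → rack 1 (remaining 9U)
15U → rack 2 (remaining 27U)
15U → rack 2 (remaining 12U)
15U → rack 3 (remaining 27U)
18U → rack 3 (remaining 9U)
14U → rack 4 (remaining 28U)
16U → rack 4 (remaining 12U)
17U → rack 5 (remaining 25U)
15U → rack 5 (remaining 10U)
15U → rack 6 (remaining 27U)
18U → rack 6 (remaining 9U)

6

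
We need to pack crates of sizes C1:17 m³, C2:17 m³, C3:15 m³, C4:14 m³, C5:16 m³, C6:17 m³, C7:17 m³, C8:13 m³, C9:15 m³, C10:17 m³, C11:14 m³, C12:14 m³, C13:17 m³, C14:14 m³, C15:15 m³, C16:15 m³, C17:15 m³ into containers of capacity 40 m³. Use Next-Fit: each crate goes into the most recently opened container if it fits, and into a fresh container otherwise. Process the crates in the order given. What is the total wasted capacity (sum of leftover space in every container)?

container 1: place C1 (17 m³), 23 m³ left
container 1: place C2 (17 m³), 6 m³ left
container 2: place C3 (15 m³), 25 m³ left
container 2: place C4 (14 m³), 11 m³ left
container 3: place C5 (16 m³), 24 m³ left
container 3: place C6 (17 m³), 7 m³ left
container 4: place C7 (17 m³), 23 m³ left
container 4: place C8 (13 m³), 10 m³ left
container 5: place C9 (15 m³), 25 m³ left
container 5: place C10 (17 m³), 8 m³ left
container 6: place C11 (14 m³), 26 m³ left
container 6: place C12 (14 m³), 12 m³ left
container 7: place C13 (17 m³), 23 m³ left
container 7: place C14 (14 m³), 9 m³ left
container 8: place C15 (15 m³), 25 m³ left
container 8: place C16 (15 m³), 10 m³ left
container 9: place C17 (15 m³), 25 m³ left
9 containers × 40 m³ = 360 m³; used 262 m³; unused 98 m³.

98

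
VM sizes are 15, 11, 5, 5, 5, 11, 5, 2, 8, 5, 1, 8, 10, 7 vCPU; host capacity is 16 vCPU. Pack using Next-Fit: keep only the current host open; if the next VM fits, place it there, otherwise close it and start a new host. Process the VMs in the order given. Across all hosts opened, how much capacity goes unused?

Put 15 vCPU in host 1; 1 vCPU remain.
Put 11 vCPU in host 2; 5 vCPU remain.
Put 5 vCPU in host 2; 0 vCPU remain.
Put 5 vCPU in host 3; 11 vCPU remain.
Put 5 vCPU in host 3; 6 vCPU remain.
Put 11 vCPU in host 4; 5 vCPU remain.
Put 5 vCPU in host 4; 0 vCPU remain.
Put 2 vCPU in host 5; 14 vCPU remain.
Put 8 vCPU in host 5; 6 vCPU remain.
Put 5 vCPU in host 5; 1 vCPU remain.
Put 1 vCPU in host 5; 0 vCPU remain.
Put 8 vCPU in host 6; 8 vCPU remain.
Put 10 vCPU in host 7; 6 vCPU remain.
Put 7 vCPU in host 8; 9 vCPU remain.
8 hosts × 16 vCPU = 128 vCPU; used 98 vCPU; unused 30 vCPU.

30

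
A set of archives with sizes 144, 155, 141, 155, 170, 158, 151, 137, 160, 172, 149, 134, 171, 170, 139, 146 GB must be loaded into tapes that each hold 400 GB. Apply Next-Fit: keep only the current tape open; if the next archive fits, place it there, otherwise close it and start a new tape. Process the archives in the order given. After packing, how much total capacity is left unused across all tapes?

748

tape 1: place 144 GB, 256 GB left
tape 1: place 155 GB, 101 GB left
tape 2: place 141 GB, 259 GB left
tape 2: place 155 GB, 104 GB left
tape 3: place 170 GB, 230 GB left
tape 3: place 158 GB, 72 GB left
tape 4: place 151 GB, 249 GB left
tape 4: place 137 GB, 112 GB left
tape 5: place 160 GB, 240 GB left
tape 5: place 172 GB, 68 GB left
tape 6: place 149 GB, 251 GB left
tape 6: place 134 GB, 117 GB left
tape 7: place 171 GB, 229 GB left
tape 7: place 170 GB, 59 GB left
tape 8: place 139 GB, 261 GB left
tape 8: place 146 GB, 115 GB left
8 tapes × 400 GB = 3200 GB; used 2452 GB; unused 748 GB.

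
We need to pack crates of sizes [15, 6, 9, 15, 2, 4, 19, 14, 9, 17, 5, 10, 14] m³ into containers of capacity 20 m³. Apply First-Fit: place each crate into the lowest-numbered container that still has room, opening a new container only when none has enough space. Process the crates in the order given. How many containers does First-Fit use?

8

15 m³ → container 1 (remaining 5 m³)
6 m³ → container 2 (remaining 14 m³)
9 m³ → container 2 (remaining 5 m³)
15 m³ → container 3 (remaining 5 m³)
2 m³ → container 1 (remaining 3 m³)
4 m³ → container 2 (remaining 1 m³)
19 m³ → container 4 (remaining 1 m³)
14 m³ → container 5 (remaining 6 m³)
9 m³ → container 6 (remaining 11 m³)
17 m³ → container 7 (remaining 3 m³)
5 m³ → container 3 (remaining 0 m³)
10 m³ → container 6 (remaining 1 m³)
14 m³ → container 8 (remaining 6 m³)
Final containers: [15,2] [6,9,4] [15,5] [19] [14] [9,10] [17] [14].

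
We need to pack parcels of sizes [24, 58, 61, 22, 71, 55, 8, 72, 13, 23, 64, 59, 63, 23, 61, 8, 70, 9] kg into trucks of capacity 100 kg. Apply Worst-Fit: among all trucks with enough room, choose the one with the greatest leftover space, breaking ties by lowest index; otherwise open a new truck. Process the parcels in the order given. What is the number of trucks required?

Put 24 kg in truck 1; 76 kg remain.
Put 58 kg in truck 1; 18 kg remain.
Put 61 kg in truck 2; 39 kg remain.
Put 22 kg in truck 2; 17 kg remain.
Put 71 kg in truck 3; 29 kg remain.
Put 55 kg in truck 4; 45 kg remain.
Put 8 kg in truck 4; 37 kg remain.
Put 72 kg in truck 5; 28 kg remain.
Put 13 kg in truck 4; 24 kg remain.
Put 23 kg in truck 3; 6 kg remain.
Put 64 kg in truck 6; 36 kg remain.
Put 59 kg in truck 7; 41 kg remain.
Put 63 kg in truck 8; 37 kg remain.
Put 23 kg in truck 7; 18 kg remain.
Put 61 kg in truck 9; 39 kg remain.
Put 8 kg in truck 9; 31 kg remain.
Put 70 kg in truck 10; 30 kg remain.
Put 9 kg in truck 8; 28 kg remain.
Final trucks: [24,58] [61,22] [71,23] [55,8,13] [72] [64] [59,23] [63,9] [61,8] [70].

10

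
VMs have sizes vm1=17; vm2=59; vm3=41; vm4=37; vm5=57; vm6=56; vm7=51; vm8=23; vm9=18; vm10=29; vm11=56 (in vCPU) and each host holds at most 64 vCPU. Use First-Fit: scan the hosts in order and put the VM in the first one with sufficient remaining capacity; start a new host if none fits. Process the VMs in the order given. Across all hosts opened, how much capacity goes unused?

68

Put vm1 (17 vCPU) in host 1; 47 vCPU remain.
Put vm2 (59 vCPU) in host 2; 5 vCPU remain.
Put vm3 (41 vCPU) in host 1; 6 vCPU remain.
Put vm4 (37 vCPU) in host 3; 27 vCPU remain.
Put vm5 (57 vCPU) in host 4; 7 vCPU remain.
Put vm6 (56 vCPU) in host 5; 8 vCPU remain.
Put vm7 (51 vCPU) in host 6; 13 vCPU remain.
Put vm8 (23 vCPU) in host 3; 4 vCPU remain.
Put vm9 (18 vCPU) in host 7; 46 vCPU remain.
Put vm10 (29 vCPU) in host 7; 17 vCPU remain.
Put vm11 (56 vCPU) in host 8; 8 vCPU remain.
8 hosts × 64 vCPU = 512 vCPU; used 444 vCPU; unused 68 vCPU.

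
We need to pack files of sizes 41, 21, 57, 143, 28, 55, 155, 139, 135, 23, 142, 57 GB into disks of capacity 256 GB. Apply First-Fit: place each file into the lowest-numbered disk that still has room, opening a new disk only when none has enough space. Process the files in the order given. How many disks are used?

Put 41 GB in disk 1; 215 GB remain.
Put 21 GB in disk 1; 194 GB remain.
Put 57 GB in disk 1; 137 GB remain.
Put 143 GB in disk 2; 113 GB remain.
Put 28 GB in disk 1; 109 GB remain.
Put 55 GB in disk 1; 54 GB remain.
Put 155 GB in disk 3; 101 GB remain.
Put 139 GB in disk 4; 117 GB remain.
Put 135 GB in disk 5; 121 GB remain.
Put 23 GB in disk 1; 31 GB remain.
Put 142 GB in disk 6; 114 GB remain.
Put 57 GB in disk 2; 56 GB remain.
Final disks: [41,21,57,28,55,23] [143,57] [155] [139] [135] [142].

6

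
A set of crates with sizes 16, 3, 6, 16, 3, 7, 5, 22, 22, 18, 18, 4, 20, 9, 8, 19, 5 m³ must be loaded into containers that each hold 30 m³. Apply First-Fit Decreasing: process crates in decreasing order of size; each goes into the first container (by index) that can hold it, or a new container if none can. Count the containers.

8 containers

Sorted descending: 22, 22, 20, 19, 18, 18, 16, 16, 9, 8, 7, 6, 5, 5, 4, 3, 3.
22 m³ → container 1 (remaining 8 m³)
22 m³ → container 2 (remaining 8 m³)
20 m³ → container 3 (remaining 10 m³)
19 m³ → container 4 (remaining 11 m³)
18 m³ → container 5 (remaining 12 m³)
18 m³ → container 6 (remaining 12 m³)
16 m³ → container 7 (remaining 14 m³)
16 m³ → container 8 (remaining 14 m³)
9 m³ → container 3 (remaining 1 m³)
8 m³ → container 1 (remaining 0 m³)
7 m³ → container 2 (remaining 1 m³)
6 m³ → container 4 (remaining 5 m³)
5 m³ → container 4 (remaining 0 m³)
5 m³ → container 5 (remaining 7 m³)
4 m³ → container 5 (remaining 3 m³)
3 m³ → container 5 (remaining 0 m³)
3 m³ → container 6 (remaining 9 m³)
Final containers: [22,8] [22,7] [20,9] [19,6,5] [18,5,4,3] [18,3] [16] [16].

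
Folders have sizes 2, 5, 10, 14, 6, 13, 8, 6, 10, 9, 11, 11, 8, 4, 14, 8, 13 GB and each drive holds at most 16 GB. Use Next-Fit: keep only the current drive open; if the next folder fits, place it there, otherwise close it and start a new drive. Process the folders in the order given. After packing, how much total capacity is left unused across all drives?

72

drive 1: place 2 GB, 14 GB left
drive 1: place 5 GB, 9 GB left
drive 2: place 10 GB, 6 GB left
drive 3: place 14 GB, 2 GB left
drive 4: place 6 GB, 10 GB left
drive 5: place 13 GB, 3 GB left
drive 6: place 8 GB, 8 GB left
drive 6: place 6 GB, 2 GB left
drive 7: place 10 GB, 6 GB left
drive 8: place 9 GB, 7 GB left
drive 9: place 11 GB, 5 GB left
drive 10: place 11 GB, 5 GB left
drive 11: place 8 GB, 8 GB left
drive 11: place 4 GB, 4 GB left
drive 12: place 14 GB, 2 GB left
drive 13: place 8 GB, 8 GB left
drive 14: place 13 GB, 3 GB left
14 drives × 16 GB = 224 GB; used 152 GB; unused 72 GB.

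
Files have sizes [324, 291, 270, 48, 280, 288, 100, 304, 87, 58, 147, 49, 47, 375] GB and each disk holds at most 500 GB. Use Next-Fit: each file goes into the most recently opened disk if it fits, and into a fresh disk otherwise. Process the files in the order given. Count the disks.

Put 324 GB in disk 1; 176 GB remain.
Put 291 GB in disk 2; 209 GB remain.
Put 270 GB in disk 3; 230 GB remain.
Put 48 GB in disk 3; 182 GB remain.
Put 280 GB in disk 4; 220 GB remain.
Put 288 GB in disk 5; 212 GB remain.
Put 100 GB in disk 5; 112 GB remain.
Put 304 GB in disk 6; 196 GB remain.
Put 87 GB in disk 6; 109 GB remain.
Put 58 GB in disk 6; 51 GB remain.
Put 147 GB in disk 7; 353 GB remain.
Put 49 GB in disk 7; 304 GB remain.
Put 47 GB in disk 7; 257 GB remain.
Put 375 GB in disk 8; 125 GB remain.
Final disks: [324] [291] [270,48] [280] [288,100] [304,87,58] [147,49,47] [375].

8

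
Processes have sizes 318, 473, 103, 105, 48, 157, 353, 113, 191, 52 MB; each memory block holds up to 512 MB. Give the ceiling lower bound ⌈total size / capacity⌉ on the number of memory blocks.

Total size = 318 + 473 + 103 + 105 + 48 + 157 + 353 + 113 + 191 + 52 = 1913 MB.
⌈1913 / 512⌉ = 4.

4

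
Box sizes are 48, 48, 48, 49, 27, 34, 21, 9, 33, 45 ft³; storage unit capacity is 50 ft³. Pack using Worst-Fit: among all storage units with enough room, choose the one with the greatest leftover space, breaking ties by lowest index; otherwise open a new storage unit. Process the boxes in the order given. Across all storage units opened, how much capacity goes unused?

Put 48 ft³ in storage unit 1; 2 ft³ remain.
Put 48 ft³ in storage unit 2; 2 ft³ remain.
Put 48 ft³ in storage unit 3; 2 ft³ remain.
Put 49 ft³ in storage unit 4; 1 ft³ remain.
Put 27 ft³ in storage unit 5; 23 ft³ remain.
Put 34 ft³ in storage unit 6; 16 ft³ remain.
Put 21 ft³ in storage unit 5; 2 ft³ remain.
Put 9 ft³ in storage unit 6; 7 ft³ remain.
Put 33 ft³ in storage unit 7; 17 ft³ remain.
Put 45 ft³ in storage unit 8; 5 ft³ remain.
8 storage units × 50 ft³ = 400 ft³; used 362 ft³; unused 38 ft³.

38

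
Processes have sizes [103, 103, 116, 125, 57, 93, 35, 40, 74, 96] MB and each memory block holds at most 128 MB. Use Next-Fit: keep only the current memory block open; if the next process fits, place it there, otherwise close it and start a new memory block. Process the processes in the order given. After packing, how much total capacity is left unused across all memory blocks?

Put 103 MB in memory block 1; 25 MB remain.
Put 103 MB in memory block 2; 25 MB remain.
Put 116 MB in memory block 3; 12 MB remain.
Put 125 MB in memory block 4; 3 MB remain.
Put 57 MB in memory block 5; 71 MB remain.
Put 93 MB in memory block 6; 35 MB remain.
Put 35 MB in memory block 6; 0 MB remain.
Put 40 MB in memory block 7; 88 MB remain.
Put 74 MB in memory block 7; 14 MB remain.
Put 96 MB in memory block 8; 32 MB remain.
8 memory blocks × 128 MB = 1024 MB; used 842 MB; unused 182 MB.

182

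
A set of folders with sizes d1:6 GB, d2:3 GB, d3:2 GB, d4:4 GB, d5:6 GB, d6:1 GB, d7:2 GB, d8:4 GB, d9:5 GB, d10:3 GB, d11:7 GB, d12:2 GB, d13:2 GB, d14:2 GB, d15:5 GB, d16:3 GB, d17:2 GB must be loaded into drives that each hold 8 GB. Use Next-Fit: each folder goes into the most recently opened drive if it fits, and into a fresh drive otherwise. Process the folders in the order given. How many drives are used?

Put d1 (6 GB) in drive 1; 2 GB remain.
Put d2 (3 GB) in drive 2; 5 GB remain.
Put d3 (2 GB) in drive 2; 3 GB remain.
Put d4 (4 GB) in drive 3; 4 GB remain.
Put d5 (6 GB) in drive 4; 2 GB remain.
Put d6 (1 GB) in drive 4; 1 GB remain.
Put d7 (2 GB) in drive 5; 6 GB remain.
Put d8 (4 GB) in drive 5; 2 GB remain.
Put d9 (5 GB) in drive 6; 3 GB remain.
Put d10 (3 GB) in drive 6; 0 GB remain.
Put d11 (7 GB) in drive 7; 1 GB remain.
Put d12 (2 GB) in drive 8; 6 GB remain.
Put d13 (2 GB) in drive 8; 4 GB remain.
Put d14 (2 GB) in drive 8; 2 GB remain.
Put d15 (5 GB) in drive 9; 3 GB remain.
Put d16 (3 GB) in drive 9; 0 GB remain.
Put d17 (2 GB) in drive 10; 6 GB remain.
Final drives: [6] [3,2] [4] [6,1] [2,4] [5,3] [7] [2,2,2] [5,3] [2].

10 drives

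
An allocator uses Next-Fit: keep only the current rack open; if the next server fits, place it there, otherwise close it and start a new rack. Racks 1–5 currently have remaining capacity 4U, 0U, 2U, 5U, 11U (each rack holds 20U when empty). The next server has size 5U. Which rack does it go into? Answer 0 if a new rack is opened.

5

Next-Fit only looks at rack 5, which has 11U free.
5U fits there.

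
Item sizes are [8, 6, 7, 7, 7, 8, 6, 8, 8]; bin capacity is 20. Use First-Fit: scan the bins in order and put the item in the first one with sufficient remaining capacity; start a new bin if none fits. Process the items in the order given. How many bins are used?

8 → bin 1 (remaining 12)
6 → bin 1 (remaining 6)
7 → bin 2 (remaining 13)
7 → bin 2 (remaining 6)
7 → bin 3 (remaining 13)
8 → bin 3 (remaining 5)
6 → bin 1 (remaining 0)
8 → bin 4 (remaining 12)
8 → bin 4 (remaining 4)
Final bins: [8,6,6] [7,7] [7,8] [8,8].

4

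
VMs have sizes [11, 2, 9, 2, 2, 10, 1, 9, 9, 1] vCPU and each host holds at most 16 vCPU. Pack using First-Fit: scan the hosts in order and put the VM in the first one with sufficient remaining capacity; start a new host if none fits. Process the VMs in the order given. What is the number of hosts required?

5 hosts

host 1: place 11 vCPU, 5 vCPU left
host 1: place 2 vCPU, 3 vCPU left
host 2: place 9 vCPU, 7 vCPU left
host 1: place 2 vCPU, 1 vCPU left
host 2: place 2 vCPU, 5 vCPU left
host 3: place 10 vCPU, 6 vCPU left
host 1: place 1 vCPU, 0 vCPU left
host 4: place 9 vCPU, 7 vCPU left
host 5: place 9 vCPU, 7 vCPU left
host 2: place 1 vCPU, 4 vCPU left
Final hosts: [11,2,2,1] [9,2,1] [10] [9] [9].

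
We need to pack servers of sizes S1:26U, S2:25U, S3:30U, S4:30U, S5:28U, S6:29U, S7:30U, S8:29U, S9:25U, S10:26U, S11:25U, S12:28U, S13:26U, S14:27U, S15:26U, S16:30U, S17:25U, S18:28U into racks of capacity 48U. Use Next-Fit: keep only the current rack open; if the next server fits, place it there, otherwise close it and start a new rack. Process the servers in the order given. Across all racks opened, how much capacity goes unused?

371

Put S1 (26U) in rack 1; 22U remain.
Put S2 (25U) in rack 2; 23U remain.
Put S3 (30U) in rack 3; 18U remain.
Put S4 (30U) in rack 4; 18U remain.
Put S5 (28U) in rack 5; 20U remain.
Put S6 (29U) in rack 6; 19U remain.
Put S7 (30U) in rack 7; 18U remain.
Put S8 (29U) in rack 8; 19U remain.
Put S9 (25U) in rack 9; 23U remain.
Put S10 (26U) in rack 10; 22U remain.
Put S11 (25U) in rack 11; 23U remain.
Put S12 (28U) in rack 12; 20U remain.
Put S13 (26U) in rack 13; 22U remain.
Put S14 (27U) in rack 14; 21U remain.
Put S15 (26U) in rack 15; 22U remain.
Put S16 (30U) in rack 16; 18U remain.
Put S17 (25U) in rack 17; 23U remain.
Put S18 (28U) in rack 18; 20U remain.
18 racks × 48U = 864U; used 493U; unused 371U.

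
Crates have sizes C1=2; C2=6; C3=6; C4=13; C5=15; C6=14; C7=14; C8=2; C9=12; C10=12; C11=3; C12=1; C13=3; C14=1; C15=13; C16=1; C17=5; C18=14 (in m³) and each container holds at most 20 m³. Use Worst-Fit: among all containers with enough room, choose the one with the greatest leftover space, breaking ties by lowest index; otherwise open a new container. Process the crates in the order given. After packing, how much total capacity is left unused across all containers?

Put C1 (2 m³) in container 1; 18 m³ remain.
Put C2 (6 m³) in container 1; 12 m³ remain.
Put C3 (6 m³) in container 1; 6 m³ remain.
Put C4 (13 m³) in container 2; 7 m³ remain.
Put C5 (15 m³) in container 3; 5 m³ remain.
Put C6 (14 m³) in container 4; 6 m³ remain.
Put C7 (14 m³) in container 5; 6 m³ remain.
Put C8 (2 m³) in container 2; 5 m³ remain.
Put C9 (12 m³) in container 6; 8 m³ remain.
Put C10 (12 m³) in container 7; 8 m³ remain.
Put C11 (3 m³) in container 6; 5 m³ remain.
Put C12 (1 m³) in container 7; 7 m³ remain.
Put C13 (3 m³) in container 7; 4 m³ remain.
Put C14 (1 m³) in container 1; 5 m³ remain.
Put C15 (13 m³) in container 8; 7 m³ remain.
Put C16 (1 m³) in container 8; 6 m³ remain.
Put C17 (5 m³) in container 4; 1 m³ remain.
Put C18 (14 m³) in container 9; 6 m³ remain.
9 containers × 20 m³ = 180 m³; used 137 m³; unused 43 m³.

43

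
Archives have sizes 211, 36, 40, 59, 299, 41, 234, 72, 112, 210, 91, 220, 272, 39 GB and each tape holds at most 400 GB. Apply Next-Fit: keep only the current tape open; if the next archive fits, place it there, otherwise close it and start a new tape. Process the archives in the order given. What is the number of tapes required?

tape 1: place 211 GB, 189 GB left
tape 1: place 36 GB, 153 GB left
tape 1: place 40 GB, 113 GB left
tape 1: place 59 GB, 54 GB left
tape 2: place 299 GB, 101 GB left
tape 2: place 41 GB, 60 GB left
tape 3: place 234 GB, 166 GB left
tape 3: place 72 GB, 94 GB left
tape 4: place 112 GB, 288 GB left
tape 4: place 210 GB, 78 GB left
tape 5: place 91 GB, 309 GB left
tape 5: place 220 GB, 89 GB left
tape 6: place 272 GB, 128 GB left
tape 6: place 39 GB, 89 GB left

6 tapes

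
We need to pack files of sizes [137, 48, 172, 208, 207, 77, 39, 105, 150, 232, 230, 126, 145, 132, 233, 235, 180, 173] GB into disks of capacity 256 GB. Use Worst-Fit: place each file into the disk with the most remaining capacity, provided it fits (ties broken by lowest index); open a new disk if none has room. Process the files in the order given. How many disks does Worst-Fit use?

14

disk 1: place 137 GB, 119 GB left
disk 1: place 48 GB, 71 GB left
disk 2: place 172 GB, 84 GB left
disk 3: place 208 GB, 48 GB left
disk 4: place 207 GB, 49 GB left
disk 2: place 77 GB, 7 GB left
disk 1: place 39 GB, 32 GB left
disk 5: place 105 GB, 151 GB left
disk 5: place 150 GB, 1 GB left
disk 6: place 232 GB, 24 GB left
disk 7: place 230 GB, 26 GB left
disk 8: place 126 GB, 130 GB left
disk 9: place 145 GB, 111 GB left
disk 10: place 132 GB, 124 GB left
disk 11: place 233 GB, 23 GB left
disk 12: place 235 GB, 21 GB left
disk 13: place 180 GB, 76 GB left
disk 14: place 173 GB, 83 GB left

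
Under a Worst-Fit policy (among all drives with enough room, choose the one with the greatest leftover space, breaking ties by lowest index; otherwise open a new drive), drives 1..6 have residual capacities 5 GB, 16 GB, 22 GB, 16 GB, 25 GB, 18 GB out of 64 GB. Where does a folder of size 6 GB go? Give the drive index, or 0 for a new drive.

Drives with room: drive 2 (16 GB), drive 3 (22 GB), drive 4 (16 GB), drive 5 (25 GB), drive 6 (18 GB).
Most room is drive 5 with 25 GB free.

5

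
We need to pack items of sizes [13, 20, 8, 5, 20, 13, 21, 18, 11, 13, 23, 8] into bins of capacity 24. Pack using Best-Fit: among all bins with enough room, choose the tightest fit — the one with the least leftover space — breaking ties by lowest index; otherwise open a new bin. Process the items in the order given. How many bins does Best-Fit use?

9

13 → bin 1 (remaining 11)
20 → bin 2 (remaining 4)
8 → bin 1 (remaining 3)
5 → bin 3 (remaining 19)
20 → bin 4 (remaining 4)
13 → bin 3 (remaining 6)
21 → bin 5 (remaining 3)
18 → bin 6 (remaining 6)
11 → bin 7 (remaining 13)
13 → bin 7 (remaining 0)
23 → bin 8 (remaining 1)
8 → bin 9 (remaining 16)
Final bins: [13,8] [20] [5,13] [20] [21] [18] [11,13] [23] [8].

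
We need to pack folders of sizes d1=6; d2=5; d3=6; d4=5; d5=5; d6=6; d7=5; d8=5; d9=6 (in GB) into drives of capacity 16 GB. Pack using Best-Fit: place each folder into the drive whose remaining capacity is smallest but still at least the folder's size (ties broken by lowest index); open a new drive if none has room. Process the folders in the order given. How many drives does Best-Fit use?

4

drive 1: place d1 (6 GB), 10 GB left
drive 1: place d2 (5 GB), 5 GB left
drive 2: place d3 (6 GB), 10 GB left
drive 1: place d4 (5 GB), 0 GB left
drive 2: place d5 (5 GB), 5 GB left
drive 3: place d6 (6 GB), 10 GB left
drive 2: place d7 (5 GB), 0 GB left
drive 3: place d8 (5 GB), 5 GB left
drive 4: place d9 (6 GB), 10 GB left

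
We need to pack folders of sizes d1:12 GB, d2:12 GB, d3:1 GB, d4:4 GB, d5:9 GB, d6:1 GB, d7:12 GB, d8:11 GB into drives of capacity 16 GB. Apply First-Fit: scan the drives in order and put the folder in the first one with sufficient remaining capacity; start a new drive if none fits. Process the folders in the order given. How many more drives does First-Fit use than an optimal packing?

First-Fit: [12,1,1] [12,4] [9] [12] [11] → 5 drives.
5 folders exceed 8 GB (half the capacity), and no two of those can share a drive, so at least 5 drives are needed.
So 5 is already optimal.

0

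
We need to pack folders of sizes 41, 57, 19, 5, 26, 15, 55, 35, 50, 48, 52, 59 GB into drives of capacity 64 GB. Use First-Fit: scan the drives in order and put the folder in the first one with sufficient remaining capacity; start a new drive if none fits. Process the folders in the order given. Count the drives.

41 GB → drive 1 (remaining 23 GB)
57 GB → drive 2 (remaining 7 GB)
19 GB → drive 1 (remaining 4 GB)
5 GB → drive 2 (remaining 2 GB)
26 GB → drive 3 (remaining 38 GB)
15 GB → drive 3 (remaining 23 GB)
55 GB → drive 4 (remaining 9 GB)
35 GB → drive 5 (remaining 29 GB)
50 GB → drive 6 (remaining 14 GB)
48 GB → drive 7 (remaining 16 GB)
52 GB → drive 8 (remaining 12 GB)
59 GB → drive 9 (remaining 5 GB)
Final drives: [41,19] [57,5] [26,15] [55] [35] [50] [48] [52] [59].

9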